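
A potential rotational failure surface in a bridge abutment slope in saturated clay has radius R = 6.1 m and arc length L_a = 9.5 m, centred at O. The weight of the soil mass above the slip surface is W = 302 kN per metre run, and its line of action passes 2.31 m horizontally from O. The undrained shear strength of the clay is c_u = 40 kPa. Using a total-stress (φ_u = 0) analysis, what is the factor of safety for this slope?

FS = 3.32

Taking moments about the centre O, the resisting moment is provided by the undrained shear strength acting along the arc:
M_R = c_u·L_a·R = 40·9.50·6.1 = 2318.0 kN·m/m
M_D = W·d = 302·2.31 = 697.6 kN·m/m
FS = M_R / M_D = 2318.0 / 697.6 = 3.323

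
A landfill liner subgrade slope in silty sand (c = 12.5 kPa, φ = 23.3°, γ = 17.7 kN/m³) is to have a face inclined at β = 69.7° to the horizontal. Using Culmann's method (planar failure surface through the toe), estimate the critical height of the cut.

Culmann's analysis gives the critical failure plane at α_cr = (β + φ)/2 = (69.7 + 23.3)/2 = 46.5°, and the critical height
H_c = (4c/γ) · sinβ cosφ / [1 − cos(β − φ)]
    = (4·12.5/17.7) · sin69.7°·cos23.3° / [1 − cos(46.4°)]
    = 2.825 · 0.9379·0.9184 / [1 − 0.6896]
    = 2.825 · 0.8614 / 0.3104
    = 7.84 m

H_c = 7.84 m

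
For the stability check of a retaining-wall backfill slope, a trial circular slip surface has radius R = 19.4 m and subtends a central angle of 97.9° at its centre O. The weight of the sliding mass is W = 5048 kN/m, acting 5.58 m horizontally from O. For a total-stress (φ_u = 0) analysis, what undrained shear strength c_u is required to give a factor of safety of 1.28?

c_u = 56.1 kPa

FS = c_u·L_a·R / (W·d), so c_u = FS·W·d / (L_a·R).
Arc length L_a = R·θ = 19.4·(97.9°·π/180) = 19.4·1.7087 = 33.15 m
c_u = 1.28·5048·5.58 / (33.15·19.4) = 36054.8 / 643.08 = 56.07 kPa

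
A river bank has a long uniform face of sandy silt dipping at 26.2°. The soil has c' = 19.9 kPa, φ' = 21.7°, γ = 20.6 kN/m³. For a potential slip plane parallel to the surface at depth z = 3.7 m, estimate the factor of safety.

FS = 1.47

For an infinite slope with a slip plane parallel to the surface (no pore pressure): FS = [c' + γz cos²β tanφ'] / [γz sinβ cosβ].
γz = 20.6·3.7 = 76.22 kN/m²
Numerator = 19.9 + 76.22·cos²26.2°·tan21.7° = 19.9 + 76.22·0.8051·0.3979 = 44.319 kPa
Denominator = 76.22·sin26.2°·cos26.2° = 76.22·0.4415·0.8973 = 30.194 kPa
FS = 44.319 / 30.194 = 1.468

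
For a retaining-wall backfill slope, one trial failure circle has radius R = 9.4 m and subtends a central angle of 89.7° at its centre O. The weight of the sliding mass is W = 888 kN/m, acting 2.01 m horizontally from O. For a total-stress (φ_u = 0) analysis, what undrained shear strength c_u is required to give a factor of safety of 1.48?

c_u = 19.1 kPa

FS = c_u·L_a·R / (W·d), so c_u = FS·W·d / (L_a·R).
Arc length L_a = R·θ = 9.4·(89.7°·π/180) = 9.4·1.5656 = 14.72 m
c_u = 1.48·888·2.01 / (14.72·9.4) = 2641.6 / 138.33 = 19.10 kPa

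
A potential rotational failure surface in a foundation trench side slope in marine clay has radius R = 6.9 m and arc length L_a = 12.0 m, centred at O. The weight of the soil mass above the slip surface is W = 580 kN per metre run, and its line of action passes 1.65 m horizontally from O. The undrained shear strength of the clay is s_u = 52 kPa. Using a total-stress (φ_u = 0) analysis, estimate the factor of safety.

Taking moments about the centre O, the resisting moment is provided by the undrained shear strength acting along the arc:
M_R = s_u·L_a·R = 52·12.00·6.9 = 4305.6 kN·m/m
M_D = W·d = 580·1.65 = 957.0 kN·m/m
FS = M_R / M_D = 4305.6 / 957.0 = 4.499

FS = 4.50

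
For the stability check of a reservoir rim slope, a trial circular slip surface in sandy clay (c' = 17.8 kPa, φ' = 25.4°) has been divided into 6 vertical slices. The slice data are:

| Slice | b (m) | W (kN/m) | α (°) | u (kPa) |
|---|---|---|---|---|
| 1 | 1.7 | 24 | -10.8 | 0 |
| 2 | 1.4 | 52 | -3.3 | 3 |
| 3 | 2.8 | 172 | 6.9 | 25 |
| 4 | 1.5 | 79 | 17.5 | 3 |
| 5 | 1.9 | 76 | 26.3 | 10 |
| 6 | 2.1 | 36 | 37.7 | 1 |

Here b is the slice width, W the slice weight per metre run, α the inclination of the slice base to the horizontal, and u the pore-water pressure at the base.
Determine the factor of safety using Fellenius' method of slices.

FS = 3.98

Ordinary method of slices: FS = Σ[c'·Δl_i + (W_i cosα_i − u_i·Δl_i)·tanφ'] / Σ W_i sinα_i, with Δl_i = b_i / cosα_i.
Slice 1: Δl = 1.7/cos(-10.8°) = 1.731 m; N'_1 = 24·cos(-10.8°) − 0·1.731 = 23.6; c'Δl = 30.81; W sinα = -4.5
Slice 2: Δl = 1.4/cos(-3.3°) = 1.402 m; N'_2 = 52·cos(-3.3°) − 3·1.402 = 47.7; c'Δl = 24.96; W sinα = -3.0
Slice 3: Δl = 2.8/cos6.9° = 2.820 m; N'_3 = 172·cos6.9° − 25·2.820 = 100.2; c'Δl = 50.20; W sinα = 20.7
Slice 4: Δl = 1.5/cos17.5° = 1.573 m; N'_4 = 79·cos17.5° − 3·1.573 = 70.6; c'Δl = 28.00; W sinα = 23.8
Slice 5: Δl = 1.9/cos26.3° = 2.119 m; N'_5 = 76·cos26.3° − 10·2.119 = 46.9; c'Δl = 37.73; W sinα = 33.7
Slice 6: Δl = 2.1/cos37.7° = 2.654 m; N'_6 = 36·cos37.7° − 1·2.654 = 25.8; c'Δl = 47.24; W sinα = 22.0
Σc'Δl = 218.9 kN/m; ΣN' = 314.9 kN/m; ΣW sinα = 92.6 kN/m
Resisting = 218.9 + 314.9·tan25.4° = 218.9 + 149.5 = 368.5 kN/m
FS = 368.5 / 92.6 = 3.978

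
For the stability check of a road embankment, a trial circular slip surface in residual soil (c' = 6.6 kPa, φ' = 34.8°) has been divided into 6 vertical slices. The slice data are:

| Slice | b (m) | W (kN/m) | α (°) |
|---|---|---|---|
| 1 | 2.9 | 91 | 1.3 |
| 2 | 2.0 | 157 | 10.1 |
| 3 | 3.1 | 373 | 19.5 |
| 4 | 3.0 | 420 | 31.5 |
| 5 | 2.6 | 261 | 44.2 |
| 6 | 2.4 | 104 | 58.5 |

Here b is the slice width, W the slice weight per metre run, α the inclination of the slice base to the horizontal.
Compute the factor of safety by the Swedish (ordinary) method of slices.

FS = 1.50

Ordinary method of slices: FS = Σ[c'·Δl_i + (W_i cosα_i)·tanφ'] / Σ W_i sinα_i, with Δl_i = b_i / cosα_i.
Slice 1: Δl = 2.9/cos1.3° = 2.901 m; N'_1 = 91·cos1.3° = 91.0; c'Δl = 19.14; W sinα = 2.1
Slice 2: Δl = 2.0/cos10.1° = 2.031 m; N'_2 = 157·cos10.1° = 154.6; c'Δl = 13.41; W sinα = 27.5
Slice 3: Δl = 3.1/cos19.5° = 3.289 m; N'_3 = 373·cos19.5° = 351.6; c'Δl = 21.70; W sinα = 124.5
Slice 4: Δl = 3.0/cos31.5° = 3.518 m; N'_4 = 420·cos31.5° = 358.1; c'Δl = 23.22; W sinα = 219.4
Slice 5: Δl = 2.6/cos44.2° = 3.627 m; N'_5 = 261·cos44.2° = 187.1; c'Δl = 23.94; W sinα = 182.0
Slice 6: Δl = 2.4/cos58.5° = 4.593 m; N'_6 = 104·cos58.5° = 54.3; c'Δl = 30.32; W sinα = 88.7
Σc'Δl = 131.7 kN/m; ΣN' = 1196.7 kN/m; ΣW sinα = 644.2 kN/m
Resisting = 131.7 + 1196.7·tan34.8° = 131.7 + 831.7 = 963.5 kN/m
FS = 963.5 / 644.2 = 1.496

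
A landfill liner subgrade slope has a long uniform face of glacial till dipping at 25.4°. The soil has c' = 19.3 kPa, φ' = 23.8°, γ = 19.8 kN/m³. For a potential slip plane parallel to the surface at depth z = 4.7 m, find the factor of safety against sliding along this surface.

For an infinite slope with a slip plane parallel to the surface (no pore pressure): FS = [c' + γz cos²β tanφ'] / [γz sinβ cosβ].
γz = 19.8·4.7 = 93.06 kN/m²
Numerator = 19.3 + 93.06·cos²25.4°·tan23.8° = 19.3 + 93.06·0.8160·0.4411 = 52.793 kPa
Denominator = 93.06·sin25.4°·cos25.4° = 93.06·0.4289·0.9033 = 36.058 kPa
FS = 52.793 / 36.058 = 1.464

FS = 1.46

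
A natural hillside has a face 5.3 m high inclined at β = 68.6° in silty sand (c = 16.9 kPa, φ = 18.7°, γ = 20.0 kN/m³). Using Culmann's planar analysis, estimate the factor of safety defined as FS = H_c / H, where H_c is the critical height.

H_c = (4c/γ) · sinβ cosφ / [1 − cos(β − φ)]
    = (4·16.9/20.0) · sin68.6°·cos18.7° / [1 − cos49.9°]
    = 3.380 · 0.8819 / 0.3559 = 8.38 m
FS = H_c / H = 8.38 / 5.3 = 1.580

FS = 1.58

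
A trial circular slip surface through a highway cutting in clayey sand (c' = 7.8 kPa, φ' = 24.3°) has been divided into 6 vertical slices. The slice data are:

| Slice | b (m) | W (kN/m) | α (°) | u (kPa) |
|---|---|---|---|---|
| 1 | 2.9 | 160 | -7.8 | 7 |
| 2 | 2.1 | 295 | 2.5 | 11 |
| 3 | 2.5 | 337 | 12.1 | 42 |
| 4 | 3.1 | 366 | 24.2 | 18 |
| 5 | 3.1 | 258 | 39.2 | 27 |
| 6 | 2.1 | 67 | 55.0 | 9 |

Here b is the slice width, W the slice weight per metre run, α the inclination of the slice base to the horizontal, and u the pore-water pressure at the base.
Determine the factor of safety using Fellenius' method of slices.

Ordinary method of slices: FS = Σ[c'·Δl_i + (W_i cosα_i − u_i·Δl_i)·tanφ'] / Σ W_i sinα_i, with Δl_i = b_i / cosα_i.
Slice 1: Δl = 2.9/cos(-7.8°) = 2.927 m; N'_1 = 160·cos(-7.8°) − 7·2.927 = 138.0; c'Δl = 22.83; W sinα = -21.7
Slice 2: Δl = 2.1/cos2.5° = 2.102 m; N'_2 = 295·cos2.5° − 11·2.102 = 271.6; c'Δl = 16.40; W sinα = 12.9
Slice 3: Δl = 2.5/cos12.1° = 2.557 m; N'_3 = 337·cos12.1° − 42·2.557 = 222.1; c'Δl = 19.94; W sinα = 70.6
Slice 4: Δl = 3.1/cos24.2° = 3.399 m; N'_4 = 366·cos24.2° − 18·3.399 = 272.7; c'Δl = 26.51; W sinα = 150.0
Slice 5: Δl = 3.1/cos39.2° = 4.000 m; N'_5 = 258·cos39.2° − 27·4.000 = 91.9; c'Δl = 31.20; W sinα = 163.1
Slice 6: Δl = 2.1/cos55.0° = 3.661 m; N'_6 = 67·cos55.0° − 9·3.661 = 5.5; c'Δl = 28.56; W sinα = 54.9
Σc'Δl = 145.4 kN/m; ΣN' = 1001.8 kN/m; ΣW sinα = 429.8 kN/m
Resisting = 145.4 + 1001.8·tan24.3° = 145.4 + 452.3 = 597.8 kN/m
FS = 597.8 / 429.8 = 1.391

FS = 1.39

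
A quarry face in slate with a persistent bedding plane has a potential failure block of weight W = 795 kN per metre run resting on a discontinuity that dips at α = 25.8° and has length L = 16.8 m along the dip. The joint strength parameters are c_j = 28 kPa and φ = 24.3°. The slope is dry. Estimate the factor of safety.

Resolving the block weight along and normal to the plane and applying the Mohr–Coulomb strength on the joint:
N' = W cosα = 795·cos25.8° = 715.8 kN/m
Driving force T = W sinα = 795·sin25.8° = 346.0 kN/m
Resisting force R = c_j·L + N'·tanφ = 28·16.8 + 715.8·tan24.3° = 470.4 + 323.2 = 793.6 kN/m
FS = R / T = 793.6 / 346.0 = 2.294

FS = 2.29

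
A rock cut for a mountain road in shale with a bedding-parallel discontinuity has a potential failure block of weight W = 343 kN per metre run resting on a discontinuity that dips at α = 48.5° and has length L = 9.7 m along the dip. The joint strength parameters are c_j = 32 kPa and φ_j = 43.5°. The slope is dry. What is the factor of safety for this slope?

FS = 2.05

Resolving the block weight along and normal to the plane and applying the Mohr–Coulomb strength on the joint:
N' = W cosα = 343·cos48.5° = 227.3 kN/m
Driving force T = W sinα = 343·sin48.5° = 256.9 kN/m
Resisting force R = c_j·L + N'·tanφ_j = 32·9.7 + 227.3·tan43.5° = 310.4 + 215.7 = 526.1 kN/m
FS = R / T = 526.1 / 256.9 = 2.048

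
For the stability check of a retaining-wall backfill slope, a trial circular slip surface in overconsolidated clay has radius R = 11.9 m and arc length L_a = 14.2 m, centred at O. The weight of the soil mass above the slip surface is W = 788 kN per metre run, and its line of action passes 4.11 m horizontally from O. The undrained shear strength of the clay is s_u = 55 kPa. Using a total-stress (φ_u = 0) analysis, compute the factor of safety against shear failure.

FS = 2.87

Taking moments about the centre O, the resisting moment is provided by the undrained shear strength acting along the arc:
M_R = s_u·L_a·R = 55·14.20·11.9 = 9293.9 kN·m/m
M_D = W·d = 788·4.11 = 3238.7 kN·m/m
FS = M_R / M_D = 9293.9 / 3238.7 = 2.870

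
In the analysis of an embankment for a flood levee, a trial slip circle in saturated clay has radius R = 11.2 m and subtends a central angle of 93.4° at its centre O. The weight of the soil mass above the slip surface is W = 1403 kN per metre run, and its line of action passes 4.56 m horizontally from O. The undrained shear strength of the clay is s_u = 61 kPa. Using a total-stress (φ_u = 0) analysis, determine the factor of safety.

Taking moments about the centre O, the resisting moment is provided by the undrained shear strength acting along the arc:
Arc length L_a = R·θ = 11.2·(93.4°·π/180) = 11.2·1.6301 = 18.26 m
M_R = s_u·L_a·R = 61·18.26·11.2 = 12473.6 kN·m/m
M_D = W·d = 1403·4.56 = 6397.7 kN·m/m
FS = M_R / M_D = 12473.6 / 6397.7 = 1.950

FS = 1.95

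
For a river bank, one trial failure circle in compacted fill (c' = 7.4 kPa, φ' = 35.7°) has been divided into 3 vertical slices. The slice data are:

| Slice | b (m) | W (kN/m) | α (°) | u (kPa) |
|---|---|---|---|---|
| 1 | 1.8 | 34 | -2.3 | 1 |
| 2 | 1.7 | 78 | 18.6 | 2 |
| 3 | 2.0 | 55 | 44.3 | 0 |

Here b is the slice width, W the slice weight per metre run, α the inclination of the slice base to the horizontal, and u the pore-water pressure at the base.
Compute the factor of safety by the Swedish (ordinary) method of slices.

FS = 2.41

Ordinary method of slices: FS = Σ[c'·Δl_i + (W_i cosα_i − u_i·Δl_i)·tanφ'] / Σ W_i sinα_i, with Δl_i = b_i / cosα_i.
Slice 1: Δl = 1.8/cos(-2.3°) = 1.801 m; N'_1 = 34·cos(-2.3°) − 1·1.801 = 32.2; c'Δl = 13.33; W sinα = -1.4
Slice 2: Δl = 1.7/cos18.6° = 1.794 m; N'_2 = 78·cos18.6° − 2·1.794 = 70.3; c'Δl = 13.27; W sinα = 24.9
Slice 3: Δl = 2.0/cos44.3° = 2.794 m; N'_3 = 55·cos44.3° − 0·2.794 = 39.4; c'Δl = 20.68; W sinα = 38.4
Σc'Δl = 47.3 kN/m; ΣN' = 141.9 kN/m; ΣW sinα = 61.9 kN/m
Resisting = 47.3 + 141.9·tan35.7° = 47.3 + 101.9 = 149.2 kN/m
FS = 149.2 / 61.9 = 2.410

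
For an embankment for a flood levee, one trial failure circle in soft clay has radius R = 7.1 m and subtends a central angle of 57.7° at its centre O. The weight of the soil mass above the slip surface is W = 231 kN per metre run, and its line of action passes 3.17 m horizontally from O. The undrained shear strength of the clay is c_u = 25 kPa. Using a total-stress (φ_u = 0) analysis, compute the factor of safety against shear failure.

FS = 1.73

Taking moments about the centre O, the resisting moment is provided by the undrained shear strength acting along the arc:
Arc length L_a = R·θ = 7.1·(57.7°·π/180) = 7.1·1.0071 = 7.15 m
M_R = c_u·L_a·R = 25·7.15·7.1 = 1269.1 kN·m/m
M_D = W·d = 231·3.17 = 732.3 kN·m/m
FS = M_R / M_D = 1269.1 / 732.3 = 1.733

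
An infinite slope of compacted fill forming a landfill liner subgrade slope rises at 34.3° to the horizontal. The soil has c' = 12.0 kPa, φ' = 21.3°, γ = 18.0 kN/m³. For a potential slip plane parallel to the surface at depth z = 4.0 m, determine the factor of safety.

FS = 0.93

For an infinite slope with a slip plane parallel to the surface (no pore pressure): FS = [c' + γz cos²β tanφ'] / [γz sinβ cosβ].
γz = 18.0·4.0 = 72.00 kN/m²
Numerator = 12.0 + 72.00·cos²34.3°·tan21.3° = 12.0 + 72.00·0.6824·0.3899 = 31.157 kPa
Denominator = 72.00·sin34.3°·cos34.3° = 72.00·0.5635·0.8261 = 33.518 kPa
FS = 31.157 / 33.518 = 0.930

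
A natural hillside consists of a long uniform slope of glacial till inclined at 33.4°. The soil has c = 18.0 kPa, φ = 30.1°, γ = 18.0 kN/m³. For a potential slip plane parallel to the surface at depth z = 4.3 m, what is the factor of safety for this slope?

For an infinite slope with a slip plane parallel to the surface (no pore pressure): FS = [c + γz cos²β tanφ] / [γz sinβ cosβ].
γz = 18.0·4.3 = 77.40 kN/m²
Numerator = 18.0 + 77.40·cos²33.4°·tan30.1° = 18.0 + 77.40·0.6970·0.5797 = 49.271 kPa
Denominator = 77.40·sin33.4°·cos33.4° = 77.40·0.5505·0.8348 = 35.571 kPa
FS = 49.271 / 35.571 = 1.385

FS = 1.39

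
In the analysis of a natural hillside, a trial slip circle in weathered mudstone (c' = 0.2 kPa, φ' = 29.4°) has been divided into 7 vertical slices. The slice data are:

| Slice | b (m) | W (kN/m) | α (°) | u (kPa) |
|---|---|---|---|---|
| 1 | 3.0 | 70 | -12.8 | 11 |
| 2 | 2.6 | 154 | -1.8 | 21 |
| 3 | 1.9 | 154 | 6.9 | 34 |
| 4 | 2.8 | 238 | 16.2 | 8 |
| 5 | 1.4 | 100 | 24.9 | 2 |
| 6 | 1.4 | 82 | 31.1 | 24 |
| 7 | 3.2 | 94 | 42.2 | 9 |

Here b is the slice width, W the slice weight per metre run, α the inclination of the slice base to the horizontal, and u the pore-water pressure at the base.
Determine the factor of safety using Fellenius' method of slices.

Ordinary method of slices: FS = Σ[c'·Δl_i + (W_i cosα_i − u_i·Δl_i)·tanφ'] / Σ W_i sinα_i, with Δl_i = b_i / cosα_i.
Slice 1: Δl = 3.0/cos(-12.8°) = 3.076 m; N'_1 = 70·cos(-12.8°) − 11·3.076 = 34.4; c'Δl = 0.62; W sinα = -15.5
Slice 2: Δl = 2.6/cos(-1.8°) = 2.601 m; N'_2 = 154·cos(-1.8°) − 21·2.601 = 99.3; c'Δl = 0.52; W sinα = -4.8
Slice 3: Δl = 1.9/cos6.9° = 1.914 m; N'_3 = 154·cos6.9° − 34·1.914 = 87.8; c'Δl = 0.38; W sinα = 18.5
Slice 4: Δl = 2.8/cos16.2° = 2.916 m; N'_4 = 238·cos16.2° − 8·2.916 = 205.2; c'Δl = 0.58; W sinα = 66.4
Slice 5: Δl = 1.4/cos24.9° = 1.543 m; N'_5 = 100·cos24.9° − 2·1.543 = 87.6; c'Δl = 0.31; W sinα = 42.1
Slice 6: Δl = 1.4/cos31.1° = 1.635 m; N'_6 = 82·cos31.1° − 24·1.635 = 31.0; c'Δl = 0.33; W sinα = 42.4
Slice 7: Δl = 3.2/cos42.2° = 4.320 m; N'_7 = 94·cos42.2° − 9·4.320 = 30.8; c'Δl = 0.86; W sinα = 63.1
Σc'Δl = 3.6 kN/m; ΣN' = 576.1 kN/m; ΣW sinα = 212.2 kN/m
Resisting = 3.6 + 576.1·tan29.4° = 3.6 + 324.6 = 328.2 kN/m
FS = 328.2 / 212.2 = 1.547

FS = 1.55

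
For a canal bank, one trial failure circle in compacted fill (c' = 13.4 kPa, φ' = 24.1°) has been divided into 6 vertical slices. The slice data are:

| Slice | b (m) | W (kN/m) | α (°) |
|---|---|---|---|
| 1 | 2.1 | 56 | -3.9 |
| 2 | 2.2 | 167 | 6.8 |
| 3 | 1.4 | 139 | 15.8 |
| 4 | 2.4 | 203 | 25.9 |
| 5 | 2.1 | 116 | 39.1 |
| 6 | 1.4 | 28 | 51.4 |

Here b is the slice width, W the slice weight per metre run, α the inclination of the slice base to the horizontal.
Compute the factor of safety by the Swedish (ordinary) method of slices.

FS = 1.97

Ordinary method of slices: FS = Σ[c'·Δl_i + (W_i cosα_i)·tanφ'] / Σ W_i sinα_i, with Δl_i = b_i / cosα_i.
Slice 1: Δl = 2.1/cos(-3.9°) = 2.105 m; N'_1 = 56·cos(-3.9°) = 55.9; c'Δl = 28.21; W sinα = -3.8
Slice 2: Δl = 2.2/cos6.8° = 2.216 m; N'_2 = 167·cos6.8° = 165.8; c'Δl = 29.69; W sinα = 19.8
Slice 3: Δl = 1.4/cos15.8° = 1.455 m; N'_3 = 139·cos15.8° = 133.7; c'Δl = 19.50; W sinα = 37.8
Slice 4: Δl = 2.4/cos25.9° = 2.668 m; N'_4 = 203·cos25.9° = 182.6; c'Δl = 35.75; W sinα = 88.7
Slice 5: Δl = 2.1/cos39.1° = 2.706 m; N'_5 = 116·cos39.1° = 90.0; c'Δl = 36.26; W sinα = 73.2
Slice 6: Δl = 1.4/cos51.4° = 2.244 m; N'_6 = 28·cos51.4° = 17.5; c'Δl = 30.07; W sinα = 21.9
Σc'Δl = 179.5 kN/m; ΣN' = 645.5 kN/m; ΣW sinα = 237.5 kN/m
Resisting = 179.5 + 645.5·tan24.1° = 179.5 + 288.8 = 468.2 kN/m
FS = 468.2 / 237.5 = 1.971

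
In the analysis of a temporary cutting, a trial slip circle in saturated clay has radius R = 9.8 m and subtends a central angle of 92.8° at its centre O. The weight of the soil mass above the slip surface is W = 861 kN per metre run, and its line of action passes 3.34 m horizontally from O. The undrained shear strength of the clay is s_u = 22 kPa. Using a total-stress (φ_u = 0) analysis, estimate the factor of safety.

Taking moments about the centre O, the resisting moment is provided by the undrained shear strength acting along the arc:
Arc length L_a = R·θ = 9.8·(92.8°·π/180) = 9.8·1.6197 = 15.87 m
M_R = s_u·L_a·R = 22·15.87·9.8 = 3422.2 kN·m/m
M_D = W·d = 861·3.34 = 2875.7 kN·m/m
FS = M_R / M_D = 3422.2 / 2875.7 = 1.190

FS = 1.19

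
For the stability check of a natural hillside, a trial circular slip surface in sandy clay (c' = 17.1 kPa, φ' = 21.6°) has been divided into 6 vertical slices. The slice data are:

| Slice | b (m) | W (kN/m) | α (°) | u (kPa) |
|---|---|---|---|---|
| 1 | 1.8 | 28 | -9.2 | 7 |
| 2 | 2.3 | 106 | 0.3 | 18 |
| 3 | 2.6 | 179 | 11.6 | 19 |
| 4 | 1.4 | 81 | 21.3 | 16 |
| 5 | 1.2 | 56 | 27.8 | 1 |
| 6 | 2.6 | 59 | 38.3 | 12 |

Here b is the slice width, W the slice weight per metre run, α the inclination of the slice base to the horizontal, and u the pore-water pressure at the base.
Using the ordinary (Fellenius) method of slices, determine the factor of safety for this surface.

FS = 2.77

Ordinary method of slices: FS = Σ[c'·Δl_i + (W_i cosα_i − u_i·Δl_i)·tanφ'] / Σ W_i sinα_i, with Δl_i = b_i / cosα_i.
Slice 1: Δl = 1.8/cos(-9.2°) = 1.823 m; N'_1 = 28·cos(-9.2°) − 7·1.823 = 14.9; c'Δl = 31.18; W sinα = -4.5
Slice 2: Δl = 2.3/cos0.3° = 2.300 m; N'_2 = 106·cos0.3° − 18·2.300 = 64.6; c'Δl = 39.33; W sinα = 0.6
Slice 3: Δl = 2.6/cos11.6° = 2.654 m; N'_3 = 179·cos11.6° − 19·2.654 = 124.9; c'Δl = 45.39; W sinα = 36.0
Slice 4: Δl = 1.4/cos21.3° = 1.503 m; N'_4 = 81·cos21.3° − 16·1.503 = 51.4; c'Δl = 25.70; W sinα = 29.4
Slice 5: Δl = 1.2/cos27.8° = 1.357 m; N'_5 = 56·cos27.8° − 1·1.357 = 48.2; c'Δl = 23.20; W sinα = 26.1
Slice 6: Δl = 2.6/cos38.3° = 3.313 m; N'_6 = 59·cos38.3° − 12·3.313 = 6.5; c'Δl = 56.65; W sinα = 36.6
Σc'Δl = 221.4 kN/m; ΣN' = 310.5 kN/m; ΣW sinα = 124.2 kN/m
Resisting = 221.4 + 310.5·tan21.6° = 221.4 + 123.0 = 344.4 kN/m
FS = 344.4 / 124.2 = 2.773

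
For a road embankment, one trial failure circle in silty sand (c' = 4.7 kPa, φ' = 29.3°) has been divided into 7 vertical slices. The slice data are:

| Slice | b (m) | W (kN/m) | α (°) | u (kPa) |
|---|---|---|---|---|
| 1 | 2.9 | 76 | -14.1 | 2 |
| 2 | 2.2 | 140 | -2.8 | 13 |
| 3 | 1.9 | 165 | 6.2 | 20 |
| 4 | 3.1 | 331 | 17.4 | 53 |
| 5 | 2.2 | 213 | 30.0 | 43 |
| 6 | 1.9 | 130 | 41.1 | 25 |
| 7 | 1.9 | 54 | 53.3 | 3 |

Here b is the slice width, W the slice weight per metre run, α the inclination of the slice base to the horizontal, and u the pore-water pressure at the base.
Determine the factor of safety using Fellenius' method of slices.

FS = 1.27

Ordinary method of slices: FS = Σ[c'·Δl_i + (W_i cosα_i − u_i·Δl_i)·tanφ'] / Σ W_i sinα_i, with Δl_i = b_i / cosα_i.
Slice 1: Δl = 2.9/cos(-14.1°) = 2.990 m; N'_1 = 76·cos(-14.1°) − 2·2.990 = 67.7; c'Δl = 14.05; W sinα = -18.5
Slice 2: Δl = 2.2/cos(-2.8°) = 2.203 m; N'_2 = 140·cos(-2.8°) − 13·2.203 = 111.2; c'Δl = 10.35; W sinα = -6.8
Slice 3: Δl = 1.9/cos6.2° = 1.911 m; N'_3 = 165·cos6.2° − 20·1.911 = 125.8; c'Δl = 8.98; W sinα = 17.8
Slice 4: Δl = 3.1/cos17.4° = 3.249 m; N'_4 = 331·cos17.4° − 53·3.249 = 143.7; c'Δl = 15.27; W sinα = 99.0
Slice 5: Δl = 2.2/cos30.0° = 2.540 m; N'_5 = 213·cos30.0° − 43·2.540 = 75.2; c'Δl = 11.94; W sinα = 106.5
Slice 6: Δl = 1.9/cos41.1° = 2.521 m; N'_6 = 130·cos41.1° − 25·2.521 = 34.9; c'Δl = 11.85; W sinα = 85.5
Slice 7: Δl = 1.9/cos53.3° = 3.179 m; N'_7 = 54·cos53.3° − 3·3.179 = 22.7; c'Δl = 14.94; W sinα = 43.3
Σc'Δl = 87.4 kN/m; ΣN' = 581.3 kN/m; ΣW sinα = 326.7 kN/m
Resisting = 87.4 + 581.3·tan29.3° = 87.4 + 326.2 = 413.6 kN/m
FS = 413.6 / 326.7 = 1.266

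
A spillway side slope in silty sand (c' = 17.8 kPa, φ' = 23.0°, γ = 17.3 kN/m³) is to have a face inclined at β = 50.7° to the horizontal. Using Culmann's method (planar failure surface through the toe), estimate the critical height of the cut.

H_c = 25.58 m

Culmann's analysis gives the critical failure plane at α_cr = (β + φ')/2 = (50.7 + 23.0)/2 = 36.9°, and the critical height
H_c = (4c'/γ) · sinβ cosφ' / [1 − cos(β − φ')]
    = (4·17.8/17.3) · sin50.7°·cos23.0° / [1 − cos(27.7°)]
    = 4.116 · 0.7738·0.9205 / [1 − 0.8854]
    = 4.116 · 0.7123 / 0.1146
    = 25.58 m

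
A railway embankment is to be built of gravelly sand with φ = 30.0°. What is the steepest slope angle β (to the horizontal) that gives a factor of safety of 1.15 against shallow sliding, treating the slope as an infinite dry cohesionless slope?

For an infinite dry cohesionless slope FS = tanφ/tanβ, so tanβ = tanφ / FS.
tanβ = tan30.0° / 1.15 = 0.5774 / 1.15 = 0.5020
β = arctan(0.5020) = 26.66°

β = 26.7°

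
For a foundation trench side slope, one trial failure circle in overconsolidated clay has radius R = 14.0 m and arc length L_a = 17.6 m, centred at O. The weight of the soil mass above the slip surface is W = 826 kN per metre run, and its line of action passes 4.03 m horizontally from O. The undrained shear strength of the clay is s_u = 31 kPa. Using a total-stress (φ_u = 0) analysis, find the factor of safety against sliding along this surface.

FS = 2.29

Taking moments about the centre O, the resisting moment is provided by the undrained shear strength acting along the arc:
M_R = s_u·L_a·R = 31·17.60·14.0 = 7638.4 kN·m/m
M_D = W·d = 826·4.03 = 3328.8 kN·m/m
FS = M_R / M_D = 7638.4 / 3328.8 = 2.295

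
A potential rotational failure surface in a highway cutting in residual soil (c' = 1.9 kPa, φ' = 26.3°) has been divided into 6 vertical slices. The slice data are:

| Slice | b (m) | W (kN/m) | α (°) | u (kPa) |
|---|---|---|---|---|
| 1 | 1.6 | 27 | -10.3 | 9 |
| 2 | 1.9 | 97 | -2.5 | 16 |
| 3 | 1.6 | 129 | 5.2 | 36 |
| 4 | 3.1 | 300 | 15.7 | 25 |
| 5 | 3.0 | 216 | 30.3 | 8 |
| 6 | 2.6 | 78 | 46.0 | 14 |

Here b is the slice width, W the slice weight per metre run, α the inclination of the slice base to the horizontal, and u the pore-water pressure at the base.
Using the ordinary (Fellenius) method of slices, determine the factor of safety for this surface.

FS = 1.15

Ordinary method of slices: FS = Σ[c'·Δl_i + (W_i cosα_i − u_i·Δl_i)·tanφ'] / Σ W_i sinα_i, with Δl_i = b_i / cosα_i.
Slice 1: Δl = 1.6/cos(-10.3°) = 1.626 m; N'_1 = 27·cos(-10.3°) − 9·1.626 = 11.9; c'Δl = 3.09; W sinα = -4.8
Slice 2: Δl = 1.9/cos(-2.5°) = 1.902 m; N'_2 = 97·cos(-2.5°) − 16·1.902 = 66.5; c'Δl = 3.61; W sinα = -4.2
Slice 3: Δl = 1.6/cos5.2° = 1.607 m; N'_3 = 129·cos5.2° − 36·1.607 = 70.6; c'Δl = 3.05; W sinα = 11.7
Slice 4: Δl = 3.1/cos15.7° = 3.220 m; N'_4 = 300·cos15.7° − 25·3.220 = 208.3; c'Δl = 6.12; W sinα = 81.2
Slice 5: Δl = 3.0/cos30.3° = 3.475 m; N'_5 = 216·cos30.3° − 8·3.475 = 158.7; c'Δl = 6.60; W sinα = 109.0
Slice 6: Δl = 2.6/cos46.0° = 3.743 m; N'_6 = 78·cos46.0° − 14·3.743 = 1.8; c'Δl = 7.11; W sinα = 56.1
Σc'Δl = 29.6 kN/m; ΣN' = 517.8 kN/m; ΣW sinα = 248.9 kN/m
Resisting = 29.6 + 517.8·tan26.3° = 29.6 + 255.9 = 285.5 kN/m
FS = 285.5 / 248.9 = 1.147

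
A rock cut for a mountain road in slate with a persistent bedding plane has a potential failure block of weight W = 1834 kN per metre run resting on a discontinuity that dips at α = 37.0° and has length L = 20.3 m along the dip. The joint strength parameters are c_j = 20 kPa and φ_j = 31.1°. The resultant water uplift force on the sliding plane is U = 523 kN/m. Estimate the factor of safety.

FS = 0.88

Resolving the block weight along and normal to the plane and applying the Mohr–Coulomb strength on the joint:
N' = W cosα − U = 1834·cos37.0° − 523 = 941.7 kN/m
Driving force T = W sinα = 1834·sin37.0° = 1103.7 kN/m
Resisting force R = c_j·L + N'·tanφ_j = 20·20.3 + 941.7·tan31.1° = 406.0 + 568.1 = 974.1 kN/m
FS = R / T = 974.1 / 1103.7 = 0.883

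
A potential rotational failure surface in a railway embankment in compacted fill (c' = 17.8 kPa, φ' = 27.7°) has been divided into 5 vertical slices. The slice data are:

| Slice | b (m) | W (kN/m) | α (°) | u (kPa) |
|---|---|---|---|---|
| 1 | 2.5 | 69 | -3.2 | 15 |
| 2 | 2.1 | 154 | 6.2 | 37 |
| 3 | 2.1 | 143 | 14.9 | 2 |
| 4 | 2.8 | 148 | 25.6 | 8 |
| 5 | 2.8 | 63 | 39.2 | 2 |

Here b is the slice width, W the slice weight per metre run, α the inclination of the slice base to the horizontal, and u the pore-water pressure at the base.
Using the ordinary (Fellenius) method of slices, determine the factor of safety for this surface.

FS = 2.90

Ordinary method of slices: FS = Σ[c'·Δl_i + (W_i cosα_i − u_i·Δl_i)·tanφ'] / Σ W_i sinα_i, with Δl_i = b_i / cosα_i.
Slice 1: Δl = 2.5/cos(-3.2°) = 2.504 m; N'_1 = 69·cos(-3.2°) − 15·2.504 = 31.3; c'Δl = 44.57; W sinα = -3.9
Slice 2: Δl = 2.1/cos6.2° = 2.112 m; N'_2 = 154·cos6.2° − 37·2.112 = 74.9; c'Δl = 37.60; W sinα = 16.6
Slice 3: Δl = 2.1/cos14.9° = 2.173 m; N'_3 = 143·cos14.9° − 2·2.173 = 133.8; c'Δl = 38.68; W sinα = 36.8
Slice 4: Δl = 2.8/cos25.6° = 3.105 m; N'_4 = 148·cos25.6° − 8·3.105 = 108.6; c'Δl = 55.27; W sinα = 63.9
Slice 5: Δl = 2.8/cos39.2° = 3.613 m; N'_5 = 63·cos39.2° − 2·3.613 = 41.6; c'Δl = 64.31; W sinα = 39.8
Σc'Δl = 240.4 kN/m; ΣN' = 390.3 kN/m; ΣW sinα = 153.3 kN/m
Resisting = 240.4 + 390.3·tan27.7° = 240.4 + 204.9 = 445.4 kN/m
FS = 445.4 / 153.3 = 2.905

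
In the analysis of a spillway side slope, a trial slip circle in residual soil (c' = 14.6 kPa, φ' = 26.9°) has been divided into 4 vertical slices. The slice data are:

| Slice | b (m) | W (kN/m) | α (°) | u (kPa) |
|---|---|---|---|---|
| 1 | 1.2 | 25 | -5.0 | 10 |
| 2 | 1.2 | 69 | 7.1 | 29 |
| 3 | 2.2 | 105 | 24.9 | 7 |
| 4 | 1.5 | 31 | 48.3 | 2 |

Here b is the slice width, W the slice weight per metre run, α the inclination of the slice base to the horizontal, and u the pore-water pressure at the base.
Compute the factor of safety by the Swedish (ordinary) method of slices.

FS = 2.37

Ordinary method of slices: FS = Σ[c'·Δl_i + (W_i cosα_i − u_i·Δl_i)·tanφ'] / Σ W_i sinα_i, with Δl_i = b_i / cosα_i.
Slice 1: Δl = 1.2/cos(-5.0°) = 1.205 m; N'_1 = 25·cos(-5.0°) − 10·1.205 = 12.9; c'Δl = 17.59; W sinα = -2.2
Slice 2: Δl = 1.2/cos7.1° = 1.209 m; N'_2 = 69·cos7.1° − 29·1.209 = 33.4; c'Δl = 17.66; W sinα = 8.5
Slice 3: Δl = 2.2/cos24.9° = 2.425 m; N'_3 = 105·cos24.9° − 7·2.425 = 78.3; c'Δl = 35.41; W sinα = 44.2
Slice 4: Δl = 1.5/cos48.3° = 2.255 m; N'_4 = 31·cos48.3° − 2·2.255 = 16.1; c'Δl = 32.92; W sinα = 23.1
Σc'Δl = 103.6 kN/m; ΣN' = 140.6 kN/m; ΣW sinα = 73.7 kN/m
Resisting = 103.6 + 140.6·tan26.9° = 103.6 + 71.3 = 174.9 kN/m
FS = 174.9 / 73.7 = 2.373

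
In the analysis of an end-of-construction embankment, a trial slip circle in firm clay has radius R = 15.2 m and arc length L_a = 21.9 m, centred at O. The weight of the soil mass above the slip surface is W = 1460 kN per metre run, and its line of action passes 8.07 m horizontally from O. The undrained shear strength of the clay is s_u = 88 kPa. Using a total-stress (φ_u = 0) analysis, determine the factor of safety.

Taking moments about the centre O, the resisting moment is provided by the undrained shear strength acting along the arc:
M_R = s_u·L_a·R = 88·21.90·15.2 = 29293.4 kN·m/m
M_D = W·d = 1460·8.07 = 11782.2 kN·m/m
FS = M_R / M_D = 29293.4 / 11782.2 = 2.486

FS = 2.49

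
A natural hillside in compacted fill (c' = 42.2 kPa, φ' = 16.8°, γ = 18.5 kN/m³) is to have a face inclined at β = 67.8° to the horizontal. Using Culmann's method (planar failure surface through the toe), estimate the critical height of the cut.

H_c = 21.82 m

Culmann's analysis gives the critical failure plane at α_cr = (β + φ')/2 = (67.8 + 16.8)/2 = 42.3°, and the critical height
H_c = (4c'/γ) · sinβ cosφ' / [1 − cos(β − φ')]
    = (4·42.2/18.5) · sin67.8°·cos16.8° / [1 − cos(51.0°)]
    = 9.124 · 0.9259·0.9573 / [1 − 0.6293]
    = 9.124 · 0.8864 / 0.3707
    = 21.82 m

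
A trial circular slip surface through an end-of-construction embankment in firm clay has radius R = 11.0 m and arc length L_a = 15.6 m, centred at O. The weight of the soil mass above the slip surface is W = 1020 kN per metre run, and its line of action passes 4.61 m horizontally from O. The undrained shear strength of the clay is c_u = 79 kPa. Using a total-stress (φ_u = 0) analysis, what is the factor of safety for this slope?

FS = 2.88

Taking moments about the centre O, the resisting moment is provided by the undrained shear strength acting along the arc:
M_R = c_u·L_a·R = 79·15.60·11.0 = 13556.4 kN·m/m
M_D = W·d = 1020·4.61 = 4702.2 kN·m/m
FS = M_R / M_D = 13556.4 / 4702.2 = 2.883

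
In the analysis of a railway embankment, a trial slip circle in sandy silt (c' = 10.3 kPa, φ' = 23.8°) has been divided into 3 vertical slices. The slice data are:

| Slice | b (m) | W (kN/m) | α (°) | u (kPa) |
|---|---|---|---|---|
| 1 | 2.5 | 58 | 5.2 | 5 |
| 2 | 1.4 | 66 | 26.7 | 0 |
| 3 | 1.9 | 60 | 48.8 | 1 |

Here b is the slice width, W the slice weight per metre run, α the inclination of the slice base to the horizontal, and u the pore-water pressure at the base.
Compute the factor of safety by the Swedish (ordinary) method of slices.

Ordinary method of slices: FS = Σ[c'·Δl_i + (W_i cosα_i − u_i·Δl_i)·tanφ'] / Σ W_i sinα_i, with Δl_i = b_i / cosα_i.
Slice 1: Δl = 2.5/cos5.2° = 2.510 m; N'_1 = 58·cos5.2° − 5·2.510 = 45.2; c'Δl = 25.86; W sinα = 5.3
Slice 2: Δl = 1.4/cos26.7° = 1.567 m; N'_2 = 66·cos26.7° − 0·1.567 = 59.0; c'Δl = 16.14; W sinα = 29.7
Slice 3: Δl = 1.9/cos48.8° = 2.885 m; N'_3 = 60·cos48.8° − 1·2.885 = 36.6; c'Δl = 29.71; W sinα = 45.1
Σc'Δl = 71.7 kN/m; ΣN' = 140.8 kN/m; ΣW sinα = 80.1 kN/m
Resisting = 71.7 + 140.8·tan23.8° = 71.7 + 62.1 = 133.8 kN/m
FS = 133.8 / 80.1 = 1.671

FS = 1.67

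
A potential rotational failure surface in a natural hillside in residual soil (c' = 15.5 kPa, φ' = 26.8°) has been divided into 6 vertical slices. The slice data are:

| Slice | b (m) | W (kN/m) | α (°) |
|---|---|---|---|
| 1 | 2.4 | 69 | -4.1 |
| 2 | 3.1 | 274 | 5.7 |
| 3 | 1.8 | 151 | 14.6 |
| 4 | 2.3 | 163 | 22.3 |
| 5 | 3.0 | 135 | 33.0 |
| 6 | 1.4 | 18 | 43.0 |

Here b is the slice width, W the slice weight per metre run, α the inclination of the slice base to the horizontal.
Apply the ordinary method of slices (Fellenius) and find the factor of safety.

FS = 3.00

Ordinary method of slices: FS = Σ[c'·Δl_i + (W_i cosα_i)·tanφ'] / Σ W_i sinα_i, with Δl_i = b_i / cosα_i.
Slice 1: Δl = 2.4/cos(-4.1°) = 2.406 m; N'_1 = 69·cos(-4.1°) = 68.8; c'Δl = 37.30; W sinα = -4.9
Slice 2: Δl = 3.1/cos5.7° = 3.115 m; N'_2 = 274·cos5.7° = 272.6; c'Δl = 48.29; W sinα = 27.2
Slice 3: Δl = 1.8/cos14.6° = 1.860 m; N'_3 = 151·cos14.6° = 146.1; c'Δl = 28.83; W sinα = 38.1
Slice 4: Δl = 2.3/cos22.3° = 2.486 m; N'_4 = 163·cos22.3° = 150.8; c'Δl = 38.53; W sinα = 61.9
Slice 5: Δl = 3.0/cos33.0° = 3.577 m; N'_5 = 135·cos33.0° = 113.2; c'Δl = 55.44; W sinα = 73.5
Slice 6: Δl = 1.4/cos43.0° = 1.914 m; N'_6 = 18·cos43.0° = 13.2; c'Δl = 29.67; W sinα = 12.3
Σc'Δl = 238.1 kN/m; ΣN' = 764.8 kN/m; ΣW sinα = 208.0 kN/m
Resisting = 238.1 + 764.8·tan26.8° = 238.1 + 386.3 = 624.4 kN/m
FS = 624.4 / 208.0 = 3.002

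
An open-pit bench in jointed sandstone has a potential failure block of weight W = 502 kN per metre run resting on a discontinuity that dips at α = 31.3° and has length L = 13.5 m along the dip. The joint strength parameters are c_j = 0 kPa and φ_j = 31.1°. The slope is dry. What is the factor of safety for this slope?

FS = 0.99

Resolving the block weight along and normal to the plane and applying the Mohr–Coulomb strength on the joint:
N' = W cosα = 502·cos31.3° = 428.9 kN/m
Driving force T = W sinα = 502·sin31.3° = 260.8 kN/m
Resisting force R = c_j·L + N'·tanφ_j = 0·13.5 + 428.9·tan31.1° = 0.0 + 258.8 = 258.8 kN/m
FS = R / T = 258.8 / 260.8 = 0.992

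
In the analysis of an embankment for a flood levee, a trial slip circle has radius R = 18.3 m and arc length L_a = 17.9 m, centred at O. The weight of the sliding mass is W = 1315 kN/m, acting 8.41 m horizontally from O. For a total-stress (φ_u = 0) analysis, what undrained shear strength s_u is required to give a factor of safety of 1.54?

FS = s_u·L_a·R / (W·d), so s_u = FS·W·d / (L_a·R).
s_u = 1.54·1315·8.41 / (17.90·18.3) = 17031.1 / 327.57 = 51.99 kPa

s_u = 52.0 kPa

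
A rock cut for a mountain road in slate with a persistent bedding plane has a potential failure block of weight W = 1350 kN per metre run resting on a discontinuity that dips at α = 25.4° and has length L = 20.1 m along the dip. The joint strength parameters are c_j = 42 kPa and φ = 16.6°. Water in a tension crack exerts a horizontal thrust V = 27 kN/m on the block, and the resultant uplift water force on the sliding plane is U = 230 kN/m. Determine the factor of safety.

Resolving the block weight along and normal to the plane and applying the Mohr–Coulomb strength on the joint:
N' = W cosα − U − V sinα = 1350·cos25.4° − 230 − 27·sin25.4° = 977.9 kN/m
Driving force T = W sinα + V cosα = 1350·sin25.4° + 27·cos25.4° = 603.5 kN/m
Resisting force R = c_j·L + N'·tanφ = 42·20.1 + 977.9·tan16.6° = 844.2 + 291.5 = 1135.7 kN/m
FS = R / T = 1135.7 / 603.5 = 1.882

FS = 1.88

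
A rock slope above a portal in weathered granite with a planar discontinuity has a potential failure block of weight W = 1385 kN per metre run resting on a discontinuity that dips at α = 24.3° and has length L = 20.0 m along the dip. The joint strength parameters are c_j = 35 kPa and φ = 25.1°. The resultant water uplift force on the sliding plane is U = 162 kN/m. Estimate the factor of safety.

FS = 2.13

Resolving the block weight along and normal to the plane and applying the Mohr–Coulomb strength on the joint:
N' = W cosα − U = 1385·cos24.3° − 162 = 1100.3 kN/m
Driving force T = W sinα = 1385·sin24.3° = 569.9 kN/m
Resisting force R = c_j·L + N'·tanφ = 35·20.0 + 1100.3·tan25.1° = 700.0 + 515.4 = 1215.4 kN/m
FS = R / T = 1215.4 / 569.9 = 2.133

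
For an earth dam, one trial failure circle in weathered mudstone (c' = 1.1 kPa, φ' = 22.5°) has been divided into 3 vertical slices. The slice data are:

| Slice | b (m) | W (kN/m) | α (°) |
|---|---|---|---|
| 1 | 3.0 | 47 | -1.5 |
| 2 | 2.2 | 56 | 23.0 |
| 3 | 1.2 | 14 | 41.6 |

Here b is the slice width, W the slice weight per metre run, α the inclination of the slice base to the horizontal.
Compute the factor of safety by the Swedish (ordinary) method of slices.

Ordinary method of slices: FS = Σ[c'·Δl_i + (W_i cosα_i)·tanφ'] / Σ W_i sinα_i, with Δl_i = b_i / cosα_i.
Slice 1: Δl = 3.0/cos(-1.5°) = 3.001 m; N'_1 = 47·cos(-1.5°) = 47.0; c'Δl = 3.30; W sinα = -1.2
Slice 2: Δl = 2.2/cos23.0° = 2.390 m; N'_2 = 56·cos23.0° = 51.5; c'Δl = 2.63; W sinα = 21.9
Slice 3: Δl = 1.2/cos41.6° = 1.605 m; N'_3 = 14·cos41.6° = 10.5; c'Δl = 1.77; W sinα = 9.3
Σc'Δl = 7.7 kN/m; ΣN' = 109.0 kN/m; ΣW sinα = 29.9 kN/m
Resisting = 7.7 + 109.0·tan22.5° = 7.7 + 45.1 = 52.8 kN/m
FS = 52.8 / 29.9 = 1.765

FS = 1.76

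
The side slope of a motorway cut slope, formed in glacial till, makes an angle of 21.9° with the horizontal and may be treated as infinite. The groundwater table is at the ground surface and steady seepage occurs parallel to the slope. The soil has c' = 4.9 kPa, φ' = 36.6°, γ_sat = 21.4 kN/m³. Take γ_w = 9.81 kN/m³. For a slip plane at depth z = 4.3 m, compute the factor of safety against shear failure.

With seepage parallel to the slope and the water table at the surface, the effective normal stress on the slip plane uses the buoyant unit weight γ' = γ_sat − γ_w while the driving shear stress uses γ_sat:
FS = [c' + γ' z cos²β tanφ'] / [γ_sat z sinβ cosβ]
γ' = 21.4 − 9.81 = 11.59 kN/m³
Numerator = 4.9 + 11.59·4.3·cos²21.9°·tan36.6° = 4.9 + 11.59·4.3·0.8609·0.7427 = 36.763 kPa
Denominator = 21.4·4.3·sin21.9°·cos21.9° = 21.4·4.3·0.3730·0.9278 = 31.846 kPa
FS = 36.763 / 31.846 = 1.154

FS = 1.15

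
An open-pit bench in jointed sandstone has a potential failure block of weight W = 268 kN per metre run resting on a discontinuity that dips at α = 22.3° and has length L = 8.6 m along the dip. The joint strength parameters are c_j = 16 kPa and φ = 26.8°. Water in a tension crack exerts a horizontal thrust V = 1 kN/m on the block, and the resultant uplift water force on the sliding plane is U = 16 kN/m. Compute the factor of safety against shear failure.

Resolving the block weight along and normal to the plane and applying the Mohr–Coulomb strength on the joint:
N' = W cosα − U − V sinα = 268·cos22.3° − 16 − 1·sin22.3° = 231.6 kN/m
Driving force T = W sinα + V cosα = 268·sin22.3° + 1·cos22.3° = 102.6 kN/m
Resisting force R = c_j·L + N'·tanφ = 16·8.6 + 231.6·tan26.8° = 137.6 + 117.0 = 254.6 kN/m
FS = R / T = 254.6 / 102.6 = 2.481

FS = 2.48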